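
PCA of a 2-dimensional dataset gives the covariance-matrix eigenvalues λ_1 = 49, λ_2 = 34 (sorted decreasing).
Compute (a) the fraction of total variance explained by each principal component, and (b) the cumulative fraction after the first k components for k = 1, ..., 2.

Step 1 — total variance = trace(Sigma) = Σ λ_i = 49 + 34 = 83.

Step 2 — fraction explained by component i = λ_i / Σ λ:
  PC1: 49/83 = 0.5904
  PC2: 34/83 = 0.4096

Step 3 — cumulative fraction after k components = (λ_1 + ... + λ_k) / Σ λ:
  k = 1: 49/83 = 0.5904
  k = 2: (49 + 34)/83 = 83/83 = 1

Summary (fraction, with percent):

explained: PC1 0.5904 (59.04%), PC2 0.4096 (40.96%);  cumulative: 0.5904, 1


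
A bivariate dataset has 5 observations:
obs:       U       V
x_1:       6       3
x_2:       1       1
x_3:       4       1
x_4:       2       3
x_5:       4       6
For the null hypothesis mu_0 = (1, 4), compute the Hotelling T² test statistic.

Step 1 — sample mean vector:
  mean(U) = (6 + 1 + 4 + 2 + 4) / 5 = 17/5 = 3.4
  mean(V) = (3 + 1 + 1 + 3 + 6) / 5 = 14/5 = 2.8
  x̄ = (3.4, 2.8),  deviation x̄ - mu_0 = (3.4, 2.8) - (1, 4) = (2.4, -1.2).

Step 2 — sample covariance matrix, S[i,j] = (1/(n-1)) · Σ_k (x_{k,i} - mean_i) · (x_{k,j} - mean_j), divisor n-1 = 4:
  S[U,U] = ((2.6)·(2.6) + (-2.4)·(-2.4) + (0.6)·(0.6) + (-1.4)·(-1.4) + (0.6)·(0.6)) / 4 = 15.2/4 = 3.8
  S[U,V] = ((2.6)·(0.2) + (-2.4)·(-1.8) + (0.6)·(-1.8) + (-1.4)·(0.2) + (0.6)·(3.2)) / 4 = 5.4/4 = 1.35
  S[V,V] = ((0.2)·(0.2) + (-1.8)·(-1.8) + (-1.8)·(-1.8) + (0.2)·(0.2) + (3.2)·(3.2)) / 4 = 16.8/4 = 4.2
  S = [[3.8, 1.35],
 [1.35, 4.2]].

Step 3 — invert S. det(S) = 3.8·4.2 - (1.35)² = 14.1375.
  S^{-1} = (1/det) · [[d, -b], [-b, a]] = [[0.2971, -0.0955],
 [-0.0955, 0.2688]].

Step 4 — quadratic form (x̄ - mu_0)^T · S^{-1} · (x̄ - mu_0):
  S^{-1} · (x̄ - mu_0) = (0.8276, -0.5517),
  (x̄ - mu_0)^T · [...] = (2.4)·(0.8276) + (-1.2)·(-0.5517) = 2.6483.

Step 5 — scale by n: T² = 5 · 2.6483 = 13.2414.

T² ≈ 13.2414


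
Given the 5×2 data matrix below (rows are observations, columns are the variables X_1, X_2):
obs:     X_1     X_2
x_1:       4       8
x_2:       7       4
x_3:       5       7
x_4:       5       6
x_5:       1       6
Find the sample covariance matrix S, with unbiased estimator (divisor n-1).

Step 1 — column means:
  mean(X_1) = (4 + 7 + 5 + 5 + 1) / 5 = 22/5 = 4.4
  mean(X_2) = (8 + 4 + 7 + 6 + 6) / 5 = 31/5 = 6.2

Step 2 — sample covariance S[i,j] = (1/(n-1)) · Σ_k (x_{k,i} - mean_i) · (x_{k,j} - mean_j), with n-1 = 4.
  S[X_1,X_1] = ((-0.4)·(-0.4) + (2.6)·(2.6) + (0.6)·(0.6) + (0.6)·(0.6) + (-3.4)·(-3.4)) / 4 = 19.2/4 = 4.8
  S[X_1,X_2] = ((-0.4)·(1.8) + (2.6)·(-2.2) + (0.6)·(0.8) + (0.6)·(-0.2) + (-3.4)·(-0.2)) / 4 = -5.4/4 = -1.35
  S[X_2,X_2] = ((1.8)·(1.8) + (-2.2)·(-2.2) + (0.8)·(0.8) + (-0.2)·(-0.2) + (-0.2)·(-0.2)) / 4 = 8.8/4 = 2.2

S is symmetric (S[j,i] = S[i,j]). Assembling:

S = [[4.8, -1.35],
 [-1.35, 2.2]]


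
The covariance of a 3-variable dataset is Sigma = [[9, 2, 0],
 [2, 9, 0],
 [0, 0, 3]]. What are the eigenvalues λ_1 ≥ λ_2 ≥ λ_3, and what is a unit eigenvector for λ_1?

Step 1 — characteristic polynomial p(λ) = det(λI - Sigma) = λ³ - tr·λ² + c_1·λ - det, where tr = trace, c_1 = sum of the principal 2×2 minors, det = det(Sigma):
  tr = 9 + 9 + 3 = 21,
  c_1 = (9·9 - (2)²) + (9·3 - (0)²) + (9·3 - (0)²) = 77 + 27 + 27 = 131,
  det = 9·(9·3 - (0)²) - (2)·((2)·3 - (0)·(0)) + (0)·((2)·(0) - 9·(0)) = 9·(27) - (2)·(6) + (0)·(0) = 231.
  So p(λ) = λ³ - 21λ² + 131λ - 231.
Step 2 — look for an integer root (rational root theorem: any rational root is an integer divisor of 231). Testing λ = 3:
  p(3) = 27 - 189 + 393 - 231 = 0  ✓
  Dividing out (λ - 3): p(λ) = (λ - 3)(λ² - 18λ + 77).
Step 3 — remaining eigenvalues from the quadratic λ² - 18λ + 77 = 0:
  Δ = 18² - 4·77 = 324 - 308 = 16,  λ = (18 ± √16)/2 = (18 ± 4)/2 = 11 or 7.
  Sorted: λ_1 = 11,  λ_2 = 7,  λ_3 = 3  (check: sum = 21 = tr ✓).

Step 4 — unit eigenvector for λ_1 = 11: v spans the null space of (Sigma - λ_1 I), whose rows are
  r_1 = (-2, 2, 0),  r_2 = (2, -2, 0),  r_3 = (0, 0, -8).
  v is orthogonal to every row, so take v ∝ r_1 × r_3 = ((2)·(-8) - (0)·(0), (0)·(0) - (-2)·(-8), (-2)·(0) - (2)·(0)) = (-16, -16, 0).
  Rescale (divide by 16; multiply by -1 so the first nonzero entry is positive): u = (1, 1, 0).
  ||u|| = √((1)² + (1)² + (0)²) = √(2) ≈ 1.4142,  v_1 = u/||u|| ≈ (0.7071, 0.7071, 0) (||v_1|| = 1).

λ_1 = 11,  λ_2 = 7,  λ_3 = 3;  v_1 ≈ (0.7071, 0.7071, 0)


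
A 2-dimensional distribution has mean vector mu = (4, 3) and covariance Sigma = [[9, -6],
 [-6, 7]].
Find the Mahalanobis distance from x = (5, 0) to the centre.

Step 1 — centre the observation: (x - mu) = (1, -3).

Step 2 — invert Sigma. det(Sigma) = 9·7 - (-6)² = 27.
  Sigma^{-1} = (1/det) · [[d, -b], [-b, a]] = [[0.2593, 0.2222],
 [0.2222, 0.3333]].

Step 3 — form the quadratic (x - mu)^T · Sigma^{-1} · (x - mu):
  Sigma^{-1} · (x - mu) = (-0.4074, -0.7778).
  (x - mu)^T · [Sigma^{-1} · (x - mu)] = (1)·(-0.4074) + (-3)·(-0.7778) = 1.9259.

Step 4 — take square root: d = √(1.9259) ≈ 1.3878.

d(x, mu) = √(1.9259) ≈ 1.3878


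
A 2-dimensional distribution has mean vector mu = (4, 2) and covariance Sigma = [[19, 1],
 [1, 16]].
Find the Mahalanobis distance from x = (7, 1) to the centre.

Step 1 — centre the observation: (x - mu) = (3, -1).

Step 2 — invert Sigma. det(Sigma) = 19·16 - (1)² = 303.
  Sigma^{-1} = (1/det) · [[d, -b], [-b, a]] = [[0.0528, -0.0033],
 [-0.0033, 0.0627]].

Step 3 — form the quadratic (x - mu)^T · Sigma^{-1} · (x - mu):
  Sigma^{-1} · (x - mu) = (0.1617, -0.0726).
  (x - mu)^T · [Sigma^{-1} · (x - mu)] = (3)·(0.1617) + (-1)·(-0.0726) = 0.5578.

Step 4 — take square root: d = √(0.5578) ≈ 0.7468.

d(x, mu) = √(0.5578) ≈ 0.7468


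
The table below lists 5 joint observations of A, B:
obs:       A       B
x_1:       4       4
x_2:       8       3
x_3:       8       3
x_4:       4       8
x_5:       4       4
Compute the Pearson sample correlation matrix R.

Step 1 — column means:
  mean(A) = (4 + 8 + 8 + 4 + 4) / 5 = 28/5 = 5.6
  mean(B) = (4 + 3 + 3 + 8 + 4) / 5 = 22/5 = 4.4

Step 2 — sample variances and covariances s[i,j] = (1/(n-1)) · Σ_k (x_{k,i} - mean_i) · (x_{k,j} - mean_j), with n-1 = 4:
  s[A,A] = ((-1.6)·(-1.6) + (2.4)·(2.4) + (2.4)·(2.4) + (-1.6)·(-1.6) + (-1.6)·(-1.6)) / 4 = 19.2/4 = 4.8
  s[A,B] = ((-1.6)·(-0.4) + (2.4)·(-1.4) + (2.4)·(-1.4) + (-1.6)·(3.6) + (-1.6)·(-0.4)) / 4 = -11.2/4 = -2.8
  s[B,B] = ((-0.4)·(-0.4) + (-1.4)·(-1.4) + (-1.4)·(-1.4) + (3.6)·(3.6) + (-0.4)·(-0.4)) / 4 = 17.2/4 = 4.3
  Sample standard deviations s_i = √(s[i,i]):
  s(A) = √(4.8) = 2.1909
  s(B) = √(4.3) = 2.0736

Step 3 — r_{ij} = s_{ij} / (s_i · s_j):
  r[A,A] = 1 (diagonal).
  r[A,B] = -2.8 / (2.1909 · 2.0736) = -2.8 / 4.5431 = -0.6163
  r[B,B] = 1 (diagonal).

R is symmetric with unit diagonal. Assembling:

R = [[1, -0.6163],
 [-0.6163, 1]]


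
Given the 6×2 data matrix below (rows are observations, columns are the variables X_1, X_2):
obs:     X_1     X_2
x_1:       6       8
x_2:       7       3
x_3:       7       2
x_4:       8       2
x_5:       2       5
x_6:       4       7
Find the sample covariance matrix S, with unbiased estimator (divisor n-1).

Step 1 — column means:
  mean(X_1) = (6 + 7 + 7 + 8 + 2 + 4) / 6 = 34/6 = 5.6667
  mean(X_2) = (8 + 3 + 2 + 2 + 5 + 7) / 6 = 27/6 = 4.5

Step 2 — sample covariance S[i,j] = (1/(n-1)) · Σ_k (x_{k,i} - mean_i) · (x_{k,j} - mean_j), with n-1 = 5.
  S[X_1,X_1] = ((0.3333)·(0.3333) + (1.3333)·(1.3333) + (1.3333)·(1.3333) + (2.3333)·(2.3333) + (-3.6667)·(-3.6667) + (-1.6667)·(-1.6667)) / 5 = 25.3333/5 = 5.0667
  S[X_1,X_2] = ((0.3333)·(3.5) + (1.3333)·(-1.5) + (1.3333)·(-2.5) + (2.3333)·(-2.5) + (-3.6667)·(0.5) + (-1.6667)·(2.5)) / 5 = -16/5 = -3.2
  S[X_2,X_2] = ((3.5)·(3.5) + (-1.5)·(-1.5) + (-2.5)·(-2.5) + (-2.5)·(-2.5) + (0.5)·(0.5) + (2.5)·(2.5)) / 5 = 33.5/5 = 6.7

S is symmetric (S[j,i] = S[i,j]). Assembling:

S = [[5.0667, -3.2],
 [-3.2, 6.7]]


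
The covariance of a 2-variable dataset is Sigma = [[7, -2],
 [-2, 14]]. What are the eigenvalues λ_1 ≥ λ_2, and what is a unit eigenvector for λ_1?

Step 1 — characteristic polynomial of 2×2 Sigma:
  det(Sigma - λI) = λ² - trace · λ + det = 0.
  trace = 7 + 14 = 21, det = 7·14 - (-2)² = 94.
Step 2 — discriminant:
  Δ = trace² - 4·det = 441 - 376 = 65.
Step 3 — eigenvalues:
  λ = (trace ± √Δ)/2 = (21 ± 8.0623)/2,
  λ_1 = 14.5311,  λ_2 = 6.4689.

Step 4 — unit eigenvector for λ_1: solve (Sigma - λ_1 I)v = 0. First row:
  (7 - 14.5311)·v_x + (-2)·v_y = 0, i.e. (-7.5311)·v_x + (-2)·v_y = 0,
  so v ∝ (b, λ_1 - a) = (-2, 7.5311); multiply by -1 so the first entry is positive: u = (2, -7.5311).
  ||u|| = √((2)² + (-7.5311)²) = √(60.7179) ≈ 7.7922,
  v_1 = u/||u|| ≈ (0.2567, -0.9665) (||v_1|| = 1).

λ_1 = 14.5311,  λ_2 = 6.4689;  v_1 ≈ (0.2567, -0.9665)


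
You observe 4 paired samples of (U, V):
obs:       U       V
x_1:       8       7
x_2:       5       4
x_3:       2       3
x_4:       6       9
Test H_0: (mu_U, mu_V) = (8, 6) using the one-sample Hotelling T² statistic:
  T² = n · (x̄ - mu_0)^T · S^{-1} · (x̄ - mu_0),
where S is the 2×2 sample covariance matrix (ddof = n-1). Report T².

Step 1 — sample mean vector:
  mean(U) = (8 + 5 + 2 + 6) / 4 = 21/4 = 5.25
  mean(V) = (7 + 4 + 3 + 9) / 4 = 23/4 = 5.75
  x̄ = (5.25, 5.75),  deviation x̄ - mu_0 = (5.25, 5.75) - (8, 6) = (-2.75, -0.25).

Step 2 — sample covariance matrix, S[i,j] = (1/(n-1)) · Σ_k (x_{k,i} - mean_i) · (x_{k,j} - mean_j), divisor n-1 = 3:
  S[U,U] = ((2.75)·(2.75) + (-0.25)·(-0.25) + (-3.25)·(-3.25) + (0.75)·(0.75)) / 3 = 18.75/3 = 6.25
  S[U,V] = ((2.75)·(1.25) + (-0.25)·(-1.75) + (-3.25)·(-2.75) + (0.75)·(3.25)) / 3 = 15.25/3 = 5.0833
  S[V,V] = ((1.25)·(1.25) + (-1.75)·(-1.75) + (-2.75)·(-2.75) + (3.25)·(3.25)) / 3 = 22.75/3 = 7.5833
  S = [[6.25, 5.0833],
 [5.0833, 7.5833]].

Step 3 — invert S. det(S) = 6.25·7.5833 - (5.0833)² = 21.5556.
  S^{-1} = (1/det) · [[d, -b], [-b, a]] = [[0.3518, -0.2358],
 [-0.2358, 0.2899]].

Step 4 — quadratic form (x̄ - mu_0)^T · S^{-1} · (x̄ - mu_0):
  S^{-1} · (x̄ - mu_0) = (-0.9085, 0.576),
  (x̄ - mu_0)^T · [...] = (-2.75)·(-0.9085) + (-0.25)·(0.576) = 2.3544.

Step 5 — scale by n: T² = 4 · 2.3544 = 9.4175.

T² ≈ 9.4175


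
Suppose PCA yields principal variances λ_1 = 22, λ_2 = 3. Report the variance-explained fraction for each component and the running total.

Step 1 — total variance = trace(Sigma) = Σ λ_i = 22 + 3 = 25.

Step 2 — fraction explained by component i = λ_i / Σ λ:
  PC1: 22/25 = 0.88
  PC2: 3/25 = 0.12

Step 3 — cumulative fraction after k components = (λ_1 + ... + λ_k) / Σ λ:
  k = 1: 22/25 = 0.88
  k = 2: (22 + 3)/25 = 25/25 = 1

Summary (fraction, with percent):

explained: PC1 0.88 (88%), PC2 0.12 (12%);  cumulative: 0.88, 1


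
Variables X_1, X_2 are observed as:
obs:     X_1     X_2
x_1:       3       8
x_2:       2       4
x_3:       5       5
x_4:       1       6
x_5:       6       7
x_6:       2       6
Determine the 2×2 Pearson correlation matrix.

Step 1 — column means:
  mean(X_1) = (3 + 2 + 5 + 1 + 6 + 2) / 6 = 19/6 = 3.1667
  mean(X_2) = (8 + 4 + 5 + 6 + 7 + 6) / 6 = 36/6 = 6

Step 2 — sample variances and covariances s[i,j] = (1/(n-1)) · Σ_k (x_{k,i} - mean_i) · (x_{k,j} - mean_j), with n-1 = 5:
  s[X_1,X_1] = ((-0.1667)·(-0.1667) + (-1.1667)·(-1.1667) + (1.8333)·(1.8333) + (-2.1667)·(-2.1667) + (2.8333)·(2.8333) + (-1.1667)·(-1.1667)) / 5 = 18.8333/5 = 3.7667
  s[X_1,X_2] = ((-0.1667)·(2) + (-1.1667)·(-2) + (1.8333)·(-1) + (-2.1667)·(0) + (2.8333)·(1) + (-1.1667)·(0)) / 5 = 3/5 = 0.6
  s[X_2,X_2] = ((2)·(2) + (-2)·(-2) + (-1)·(-1) + (0)·(0) + (1)·(1) + (0)·(0)) / 5 = 10/5 = 2
  Sample standard deviations s_i = √(s[i,i]):
  s(X_1) = √(3.7667) = 1.9408
  s(X_2) = √(2) = 1.4142

Step 3 — r_{ij} = s_{ij} / (s_i · s_j):
  r[X_1,X_1] = 1 (diagonal).
  r[X_1,X_2] = 0.6 / (1.9408 · 1.4142) = 0.6 / 2.7447 = 0.2186
  r[X_2,X_2] = 1 (diagonal).

R is symmetric with unit diagonal. Assembling:

R = [[1, 0.2186],
 [0.2186, 1]]


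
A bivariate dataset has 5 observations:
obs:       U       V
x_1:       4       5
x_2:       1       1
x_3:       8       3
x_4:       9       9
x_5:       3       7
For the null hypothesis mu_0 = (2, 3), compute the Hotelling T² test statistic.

Step 1 — sample mean vector:
  mean(U) = (4 + 1 + 8 + 9 + 3) / 5 = 25/5 = 5
  mean(V) = (5 + 1 + 3 + 9 + 7) / 5 = 25/5 = 5
  x̄ = (5, 5),  deviation x̄ - mu_0 = (5, 5) - (2, 3) = (3, 2).

Step 2 — sample covariance matrix, S[i,j] = (1/(n-1)) · Σ_k (x_{k,i} - mean_i) · (x_{k,j} - mean_j), divisor n-1 = 4:
  S[U,U] = ((-1)·(-1) + (-4)·(-4) + (3)·(3) + (4)·(4) + (-2)·(-2)) / 4 = 46/4 = 11.5
  S[U,V] = ((-1)·(0) + (-4)·(-4) + (3)·(-2) + (4)·(4) + (-2)·(2)) / 4 = 22/4 = 5.5
  S[V,V] = ((0)·(0) + (-4)·(-4) + (-2)·(-2) + (4)·(4) + (2)·(2)) / 4 = 40/4 = 10
  S = [[11.5, 5.5],
 [5.5, 10]].

Step 3 — invert S. det(S) = 11.5·10 - (5.5)² = 84.75.
  S^{-1} = (1/det) · [[d, -b], [-b, a]] = [[0.118, -0.0649],
 [-0.0649, 0.1357]].

Step 4 — quadratic form (x̄ - mu_0)^T · S^{-1} · (x̄ - mu_0):
  S^{-1} · (x̄ - mu_0) = (0.2242, 0.0767),
  (x̄ - mu_0)^T · [...] = (3)·(0.2242) + (2)·(0.0767) = 0.826.

Step 5 — scale by n: T² = 5 · 0.826 = 4.1298.

T² ≈ 4.1298


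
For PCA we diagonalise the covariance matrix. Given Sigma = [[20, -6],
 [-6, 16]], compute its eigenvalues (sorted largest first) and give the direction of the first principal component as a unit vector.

Step 1 — characteristic polynomial of 2×2 Sigma:
  det(Sigma - λI) = λ² - trace · λ + det = 0.
  trace = 20 + 16 = 36, det = 20·16 - (-6)² = 284.
Step 2 — discriminant:
  Δ = trace² - 4·det = 1296 - 1136 = 160.
Step 3 — eigenvalues:
  λ = (trace ± √Δ)/2 = (36 ± 12.6491)/2,
  λ_1 = 24.3246,  λ_2 = 11.6754.

Step 4 — unit eigenvector for λ_1: solve (Sigma - λ_1 I)v = 0. First row:
  (20 - 24.3246)·v_x + (-6)·v_y = 0, i.e. (-4.3246)·v_x + (-6)·v_y = 0,
  so v ∝ (b, λ_1 - a) = (-6, 4.3246); multiply by -1 so the first entry is positive: u = (6, -4.3246).
  ||u|| = √((6)² + (-4.3246)²) = √(54.7018) ≈ 7.3961,
  v_1 = u/||u|| ≈ (0.8112, -0.5847) (||v_1|| = 1).

λ_1 = 24.3246,  λ_2 = 11.6754;  v_1 ≈ (0.8112, -0.5847)


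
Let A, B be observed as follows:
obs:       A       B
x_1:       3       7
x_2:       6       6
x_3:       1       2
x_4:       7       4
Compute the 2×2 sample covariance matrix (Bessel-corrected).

Step 1 — column means:
  mean(A) = (3 + 6 + 1 + 7) / 4 = 17/4 = 4.25
  mean(B) = (7 + 6 + 2 + 4) / 4 = 19/4 = 4.75

Step 2 — sample covariance S[i,j] = (1/(n-1)) · Σ_k (x_{k,i} - mean_i) · (x_{k,j} - mean_j), with n-1 = 3.
  S[A,A] = ((-1.25)·(-1.25) + (1.75)·(1.75) + (-3.25)·(-3.25) + (2.75)·(2.75)) / 3 = 22.75/3 = 7.5833
  S[A,B] = ((-1.25)·(2.25) + (1.75)·(1.25) + (-3.25)·(-2.75) + (2.75)·(-0.75)) / 3 = 6.25/3 = 2.0833
  S[B,B] = ((2.25)·(2.25) + (1.25)·(1.25) + (-2.75)·(-2.75) + (-0.75)·(-0.75)) / 3 = 14.75/3 = 4.9167

S is symmetric (S[j,i] = S[i,j]). Assembling:

S = [[7.5833, 2.0833],
 [2.0833, 4.9167]]


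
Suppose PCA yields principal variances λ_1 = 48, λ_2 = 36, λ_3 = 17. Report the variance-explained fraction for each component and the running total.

Step 1 — total variance = trace(Sigma) = Σ λ_i = 48 + 36 + 17 = 101.

Step 2 — fraction explained by component i = λ_i / Σ λ:
  PC1: 48/101 = 0.4752
  PC2: 36/101 = 0.3564
  PC3: 17/101 = 0.1683

Step 3 — cumulative fraction after k components = (λ_1 + ... + λ_k) / Σ λ:
  k = 1: 48/101 = 0.4752
  k = 2: (48 + 36)/101 = 84/101 = 0.8317
  k = 3: (48 + 36 + 17)/101 = 101/101 = 1

Summary (fraction, with percent):

explained: PC1 0.4752 (47.52%), PC2 0.3564 (35.64%), PC3 0.1683 (16.83%);  cumulative: 0.4752, 0.8317, 1


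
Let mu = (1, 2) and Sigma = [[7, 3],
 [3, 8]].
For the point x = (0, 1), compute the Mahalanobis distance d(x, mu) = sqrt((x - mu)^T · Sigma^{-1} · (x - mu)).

Step 1 — centre the observation: (x - mu) = (-1, -1).

Step 2 — invert Sigma. det(Sigma) = 7·8 - (3)² = 47.
  Sigma^{-1} = (1/det) · [[d, -b], [-b, a]] = [[0.1702, -0.0638],
 [-0.0638, 0.1489]].

Step 3 — form the quadratic (x - mu)^T · Sigma^{-1} · (x - mu):
  Sigma^{-1} · (x - mu) = (-0.1064, -0.0851).
  (x - mu)^T · [Sigma^{-1} · (x - mu)] = (-1)·(-0.1064) + (-1)·(-0.0851) = 0.1915.

Step 4 — take square root: d = √(0.1915) ≈ 0.4376.

d(x, mu) = √(0.1915) ≈ 0.4376


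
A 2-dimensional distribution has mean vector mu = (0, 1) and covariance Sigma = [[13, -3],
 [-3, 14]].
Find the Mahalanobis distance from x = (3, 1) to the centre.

Step 1 — centre the observation: (x - mu) = (3, 0).

Step 2 — invert Sigma. det(Sigma) = 13·14 - (-3)² = 173.
  Sigma^{-1} = (1/det) · [[d, -b], [-b, a]] = [[0.0809, 0.0173],
 [0.0173, 0.0751]].

Step 3 — form the quadratic (x - mu)^T · Sigma^{-1} · (x - mu):
  Sigma^{-1} · (x - mu) = (0.2428, 0.052).
  (x - mu)^T · [Sigma^{-1} · (x - mu)] = (3)·(0.2428) + (0)·(0.052) = 0.7283.

Step 4 — take square root: d = √(0.7283) ≈ 0.8534.

d(x, mu) = √(0.7283) ≈ 0.8534


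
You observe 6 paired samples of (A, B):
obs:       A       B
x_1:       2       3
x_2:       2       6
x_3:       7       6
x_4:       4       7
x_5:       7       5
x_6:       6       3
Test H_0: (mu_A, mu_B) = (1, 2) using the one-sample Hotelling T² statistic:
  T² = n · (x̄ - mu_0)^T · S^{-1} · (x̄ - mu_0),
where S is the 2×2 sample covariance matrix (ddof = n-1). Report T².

Step 1 — sample mean vector:
  mean(A) = (2 + 2 + 7 + 4 + 7 + 6) / 6 = 28/6 = 4.6667
  mean(B) = (3 + 6 + 6 + 7 + 5 + 3) / 6 = 30/6 = 5
  x̄ = (4.6667, 5),  deviation x̄ - mu_0 = (4.6667, 5) - (1, 2) = (3.6667, 3).

Step 2 — sample covariance matrix, S[i,j] = (1/(n-1)) · Σ_k (x_{k,i} - mean_i) · (x_{k,j} - mean_j), divisor n-1 = 5:
  S[A,A] = ((-2.6667)·(-2.6667) + (-2.6667)·(-2.6667) + (2.3333)·(2.3333) + (-0.6667)·(-0.6667) + (2.3333)·(2.3333) + (1.3333)·(1.3333)) / 5 = 27.3333/5 = 5.4667
  S[A,B] = ((-2.6667)·(-2) + (-2.6667)·(1) + (2.3333)·(1) + (-0.6667)·(2) + (2.3333)·(0) + (1.3333)·(-2)) / 5 = 1/5 = 0.2
  S[B,B] = ((-2)·(-2) + (1)·(1) + (1)·(1) + (2)·(2) + (0)·(0) + (-2)·(-2)) / 5 = 14/5 = 2.8
  S = [[5.4667, 0.2],
 [0.2, 2.8]].

Step 3 — invert S. det(S) = 5.4667·2.8 - (0.2)² = 15.2667.
  S^{-1} = (1/det) · [[d, -b], [-b, a]] = [[0.1834, -0.0131],
 [-0.0131, 0.3581]].

Step 4 — quadratic form (x̄ - mu_0)^T · S^{-1} · (x̄ - mu_0):
  S^{-1} · (x̄ - mu_0) = (0.6332, 1.0262),
  (x̄ - mu_0)^T · [...] = (3.6667)·(0.6332) + (3)·(1.0262) = 5.4003.

Step 5 — scale by n: T² = 6 · 5.4003 = 32.4017.

T² ≈ 32.4017


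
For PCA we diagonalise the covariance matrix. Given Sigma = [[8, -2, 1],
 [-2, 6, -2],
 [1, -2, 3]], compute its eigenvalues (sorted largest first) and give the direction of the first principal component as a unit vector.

Step 1 — characteristic polynomial p(λ) = det(λI - Sigma) = λ³ - tr·λ² + c_1·λ - det, where tr = trace, c_1 = sum of the principal 2×2 minors, det = det(Sigma):
  tr = 8 + 6 + 3 = 17,
  c_1 = (8·6 - (-2)²) + (8·3 - (1)²) + (6·3 - (-2)²) = 44 + 23 + 14 = 81,
  det = 8·(6·3 - (-2)²) - (-2)·((-2)·3 - (-2)·(1)) + (1)·((-2)·(-2) - 6·(1)) = 8·(14) - (-2)·(-4) + (1)·(-2) = 102.
  So p(λ) = λ³ - 17λ² + 81λ - 102.
Step 2 — look for an integer root (rational root theorem: any rational root is an integer divisor of 102). Testing λ = 2:
  p(2) = 8 - 68 + 162 - 102 = 0  ✓
  Dividing out (λ - 2): p(λ) = (λ - 2)(λ² - 15λ + 51).
Step 3 — remaining eigenvalues from the quadratic λ² - 15λ + 51 = 0:
  Δ = 15² - 4·51 = 225 - 204 = 21,  λ = (15 ± √21)/2 = (15 ± 4.5826)/2 ≈ 9.7913 or 5.2087.
  Sorted: λ_1 = 9.7913,  λ_2 = 5.2087,  λ_3 = 2  (check: sum = 17 = tr ✓).

Step 4 — unit eigenvector for λ_1 ≈ 9.7913: v spans the null space of (Sigma - λ_1 I), whose rows are
  r_1 = (-1.7913, -2, 1),  r_2 = (-2, -3.7913, -2),  r_3 = (1, -2, -6.7913).
  v is orthogonal to every row, so take v ∝ r_1 × r_2 = ((-2)·(-2) - (1)·(-3.7913), (1)·(-2) - (-1.7913)·(-2), (-1.7913)·(-3.7913) - (-2)·(-2)) ≈ (7.7913, -5.5826, 2.7913).
  Let u = (7.7913, -5.5826, 2.7913).
  ||u|| = √((7.7913)² + (-5.5826)² + (2.7913)²) = √(99.6606) ≈ 9.983,  v_1 = u/||u|| ≈ (0.7805, -0.5592, 0.2796) (||v_1|| = 1).

λ_1 = 9.7913,  λ_2 = 5.2087,  λ_3 = 2;  v_1 ≈ (0.7805, -0.5592, 0.2796)


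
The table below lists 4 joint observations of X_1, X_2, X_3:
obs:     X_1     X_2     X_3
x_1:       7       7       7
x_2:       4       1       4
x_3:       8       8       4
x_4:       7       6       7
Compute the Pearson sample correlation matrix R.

Step 1 — column means:
  mean(X_1) = (7 + 4 + 8 + 7) / 4 = 26/4 = 6.5
  mean(X_2) = (7 + 1 + 8 + 6) / 4 = 22/4 = 5.5
  mean(X_3) = (7 + 4 + 4 + 7) / 4 = 22/4 = 5.5

Step 2 — sample variances and covariances s[i,j] = (1/(n-1)) · Σ_k (x_{k,i} - mean_i) · (x_{k,j} - mean_j), with n-1 = 3:
  s[X_1,X_1] = ((0.5)·(0.5) + (-2.5)·(-2.5) + (1.5)·(1.5) + (0.5)·(0.5)) / 3 = 9/3 = 3
  s[X_1,X_2] = ((0.5)·(1.5) + (-2.5)·(-4.5) + (1.5)·(2.5) + (0.5)·(0.5)) / 3 = 16/3 = 5.3333
  s[X_1,X_3] = ((0.5)·(1.5) + (-2.5)·(-1.5) + (1.5)·(-1.5) + (0.5)·(1.5)) / 3 = 3/3 = 1
  s[X_2,X_2] = ((1.5)·(1.5) + (-4.5)·(-4.5) + (2.5)·(2.5) + (0.5)·(0.5)) / 3 = 29/3 = 9.6667
  s[X_2,X_3] = ((1.5)·(1.5) + (-4.5)·(-1.5) + (2.5)·(-1.5) + (0.5)·(1.5)) / 3 = 6/3 = 2
  s[X_3,X_3] = ((1.5)·(1.5) + (-1.5)·(-1.5) + (-1.5)·(-1.5) + (1.5)·(1.5)) / 3 = 9/3 = 3
  Sample standard deviations s_i = √(s[i,i]):
  s(X_1) = √(3) = 1.7321
  s(X_2) = √(9.6667) = 3.1091
  s(X_3) = √(3) = 1.7321

Step 3 — r_{ij} = s_{ij} / (s_i · s_j):
  r[X_1,X_1] = 1 (diagonal).
  r[X_1,X_2] = 5.3333 / (1.7321 · 3.1091) = 5.3333 / 5.3852 = 0.9904
  r[X_1,X_3] = 1 / (1.7321 · 1.7321) = 1 / 3 = 0.3333
  r[X_2,X_2] = 1 (diagonal).
  r[X_2,X_3] = 2 / (3.1091 · 1.7321) = 2 / 5.3852 = 0.3714
  r[X_3,X_3] = 1 (diagonal).

R is symmetric with unit diagonal. Assembling:

R = [[1, 0.9904, 0.3333],
 [0.9904, 1, 0.3714],
 [0.3333, 0.3714, 1]]


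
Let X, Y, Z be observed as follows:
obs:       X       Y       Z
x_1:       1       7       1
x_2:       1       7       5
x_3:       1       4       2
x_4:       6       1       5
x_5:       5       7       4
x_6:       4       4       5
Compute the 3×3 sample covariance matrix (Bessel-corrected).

Step 1 — column means:
  mean(X) = (1 + 1 + 1 + 6 + 5 + 4) / 6 = 18/6 = 3
  mean(Y) = (7 + 7 + 4 + 1 + 7 + 4) / 6 = 30/6 = 5
  mean(Z) = (1 + 5 + 2 + 5 + 4 + 5) / 6 = 22/6 = 3.6667

Step 2 — sample covariance S[i,j] = (1/(n-1)) · Σ_k (x_{k,i} - mean_i) · (x_{k,j} - mean_j), with n-1 = 5.
  S[X,X] = ((-2)·(-2) + (-2)·(-2) + (-2)·(-2) + (3)·(3) + (2)·(2) + (1)·(1)) / 5 = 26/5 = 5.2
  S[X,Y] = ((-2)·(2) + (-2)·(2) + (-2)·(-1) + (3)·(-4) + (2)·(2) + (1)·(-1)) / 5 = -15/5 = -3
  S[X,Z] = ((-2)·(-2.6667) + (-2)·(1.3333) + (-2)·(-1.6667) + (3)·(1.3333) + (2)·(0.3333) + (1)·(1.3333)) / 5 = 12/5 = 2.4
  S[Y,Y] = ((2)·(2) + (2)·(2) + (-1)·(-1) + (-4)·(-4) + (2)·(2) + (-1)·(-1)) / 5 = 30/5 = 6
  S[Y,Z] = ((2)·(-2.6667) + (2)·(1.3333) + (-1)·(-1.6667) + (-4)·(1.3333) + (2)·(0.3333) + (-1)·(1.3333)) / 5 = -7/5 = -1.4
  S[Z,Z] = ((-2.6667)·(-2.6667) + (1.3333)·(1.3333) + (-1.6667)·(-1.6667) + (1.3333)·(1.3333) + (0.3333)·(0.3333) + (1.3333)·(1.3333)) / 5 = 15.3333/5 = 3.0667

S is symmetric (S[j,i] = S[i,j]). Assembling:

S = [[5.2, -3, 2.4],
 [-3, 6, -1.4],
 [2.4, -1.4, 3.0667]]


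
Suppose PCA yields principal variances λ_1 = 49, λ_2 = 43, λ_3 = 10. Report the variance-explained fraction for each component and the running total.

Step 1 — total variance = trace(Sigma) = Σ λ_i = 49 + 43 + 10 = 102.

Step 2 — fraction explained by component i = λ_i / Σ λ:
  PC1: 49/102 = 0.4804
  PC2: 43/102 = 0.4216
  PC3: 10/102 = 0.098

Step 3 — cumulative fraction after k components = (λ_1 + ... + λ_k) / Σ λ:
  k = 1: 49/102 = 0.4804
  k = 2: (49 + 43)/102 = 92/102 = 0.902
  k = 3: (49 + 43 + 10)/102 = 102/102 = 1

Summary (fraction, with percent):

explained: PC1 0.4804 (48.04%), PC2 0.4216 (42.16%), PC3 0.098 (9.8%);  cumulative: 0.4804, 0.902, 1


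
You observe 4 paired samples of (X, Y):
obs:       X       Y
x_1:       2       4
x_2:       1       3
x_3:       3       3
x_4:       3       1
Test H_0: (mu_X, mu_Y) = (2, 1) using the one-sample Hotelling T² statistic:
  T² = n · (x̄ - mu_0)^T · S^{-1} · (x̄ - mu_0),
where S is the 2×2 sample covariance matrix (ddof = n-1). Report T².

Step 1 — sample mean vector:
  mean(X) = (2 + 1 + 3 + 3) / 4 = 9/4 = 2.25
  mean(Y) = (4 + 3 + 3 + 1) / 4 = 11/4 = 2.75
  x̄ = (2.25, 2.75),  deviation x̄ - mu_0 = (2.25, 2.75) - (2, 1) = (0.25, 1.75).

Step 2 — sample covariance matrix, S[i,j] = (1/(n-1)) · Σ_k (x_{k,i} - mean_i) · (x_{k,j} - mean_j), divisor n-1 = 3:
  S[X,X] = ((-0.25)·(-0.25) + (-1.25)·(-1.25) + (0.75)·(0.75) + (0.75)·(0.75)) / 3 = 2.75/3 = 0.9167
  S[X,Y] = ((-0.25)·(1.25) + (-1.25)·(0.25) + (0.75)·(0.25) + (0.75)·(-1.75)) / 3 = -1.75/3 = -0.5833
  S[Y,Y] = ((1.25)·(1.25) + (0.25)·(0.25) + (0.25)·(0.25) + (-1.75)·(-1.75)) / 3 = 4.75/3 = 1.5833
  S = [[0.9167, -0.5833],
 [-0.5833, 1.5833]].

Step 3 — invert S. det(S) = 0.9167·1.5833 - (-0.5833)² = 1.1111.
  S^{-1} = (1/det) · [[d, -b], [-b, a]] = [[1.425, 0.525],
 [0.525, 0.825]].

Step 4 — quadratic form (x̄ - mu_0)^T · S^{-1} · (x̄ - mu_0):
  S^{-1} · (x̄ - mu_0) = (1.275, 1.575),
  (x̄ - mu_0)^T · [...] = (0.25)·(1.275) + (1.75)·(1.575) = 3.075.

Step 5 — scale by n: T² = 4 · 3.075 = 12.3.

T² ≈ 12.3


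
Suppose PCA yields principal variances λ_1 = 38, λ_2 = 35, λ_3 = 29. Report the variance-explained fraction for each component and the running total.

Step 1 — total variance = trace(Sigma) = Σ λ_i = 38 + 35 + 29 = 102.

Step 2 — fraction explained by component i = λ_i / Σ λ:
  PC1: 38/102 = 0.3725
  PC2: 35/102 = 0.3431
  PC3: 29/102 = 0.2843

Step 3 — cumulative fraction after k components = (λ_1 + ... + λ_k) / Σ λ:
  k = 1: 38/102 = 0.3725
  k = 2: (38 + 35)/102 = 73/102 = 0.7157
  k = 3: (38 + 35 + 29)/102 = 102/102 = 1

Summary (fraction, with percent):

explained: PC1 0.3725 (37.25%), PC2 0.3431 (34.31%), PC3 0.2843 (28.43%);  cumulative: 0.3725, 0.7157, 1


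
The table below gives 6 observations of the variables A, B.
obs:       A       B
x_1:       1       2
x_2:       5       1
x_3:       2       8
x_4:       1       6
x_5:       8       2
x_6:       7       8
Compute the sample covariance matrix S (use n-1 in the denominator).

Step 1 — column means:
  mean(A) = (1 + 5 + 2 + 1 + 8 + 7) / 6 = 24/6 = 4
  mean(B) = (2 + 1 + 8 + 6 + 2 + 8) / 6 = 27/6 = 4.5

Step 2 — sample covariance S[i,j] = (1/(n-1)) · Σ_k (x_{k,i} - mean_i) · (x_{k,j} - mean_j), with n-1 = 5.
  S[A,A] = ((-3)·(-3) + (1)·(1) + (-2)·(-2) + (-3)·(-3) + (4)·(4) + (3)·(3)) / 5 = 48/5 = 9.6
  S[A,B] = ((-3)·(-2.5) + (1)·(-3.5) + (-2)·(3.5) + (-3)·(1.5) + (4)·(-2.5) + (3)·(3.5)) / 5 = -7/5 = -1.4
  S[B,B] = ((-2.5)·(-2.5) + (-3.5)·(-3.5) + (3.5)·(3.5) + (1.5)·(1.5) + (-2.5)·(-2.5) + (3.5)·(3.5)) / 5 = 51.5/5 = 10.3

S is symmetric (S[j,i] = S[i,j]). Assembling:

S = [[9.6, -1.4],
 [-1.4, 10.3]]


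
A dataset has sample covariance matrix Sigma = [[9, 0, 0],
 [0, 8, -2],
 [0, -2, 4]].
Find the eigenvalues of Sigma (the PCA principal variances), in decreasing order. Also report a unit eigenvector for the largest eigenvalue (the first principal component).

Step 1 — characteristic polynomial p(λ) = det(λI - Sigma) = λ³ - tr·λ² + c_1·λ - det, where tr = trace, c_1 = sum of the principal 2×2 minors, det = det(Sigma):
  tr = 9 + 8 + 4 = 21,
  c_1 = (9·8 - (0)²) + (9·4 - (0)²) + (8·4 - (-2)²) = 72 + 36 + 28 = 136,
  det = 9·(8·4 - (-2)²) - (0)·((0)·4 - (-2)·(0)) + (0)·((0)·(-2) - 8·(0)) = 9·(28) - (0)·(0) + (0)·(0) = 252.
  So p(λ) = λ³ - 21λ² + 136λ - 252.
Step 2 — look for an integer root (rational root theorem: any rational root is an integer divisor of 252). Testing λ = 9:
  p(9) = 729 - 1701 + 1224 - 252 = 0  ✓
  Dividing out (λ - 9): p(λ) = (λ - 9)(λ² - 12λ + 28).
Step 3 — remaining eigenvalues from the quadratic λ² - 12λ + 28 = 0:
  Δ = 12² - 4·28 = 144 - 112 = 32,  λ = (12 ± √32)/2 = (12 ± 5.6569)/2 ≈ 8.8284 or 3.1716.
  Sorted: λ_1 = 9,  λ_2 = 8.8284,  λ_3 = 3.1716  (check: sum = 21 = tr ✓).

Step 4 — unit eigenvector for λ_1 = 9: v spans the null space of (Sigma - λ_1 I), whose rows are
  r_1 = (0, 0, 0),  r_2 = (0, -1, -2),  r_3 = (0, -2, -5).
  v is orthogonal to every row, so take v ∝ r_2 × r_3 = ((-1)·(-5) - (-2)·(-2), (-2)·(0) - (0)·(-5), (0)·(-2) - (-1)·(0)) = (1, 0, 0).
  Let u = (1, 0, 0).
  ||u|| = √((1)² + (0)² + (0)²) = √(1) = 1,  v_1 = u/||u|| ≈ (1, 0, 0) (||v_1|| = 1).

λ_1 = 9,  λ_2 = 8.8284,  λ_3 = 3.1716;  v_1 ≈ (1, 0, 0)


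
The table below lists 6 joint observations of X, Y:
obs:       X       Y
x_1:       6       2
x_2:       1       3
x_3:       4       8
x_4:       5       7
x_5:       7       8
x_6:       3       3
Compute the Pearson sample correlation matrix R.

Step 1 — column means:
  mean(X) = (6 + 1 + 4 + 5 + 7 + 3) / 6 = 26/6 = 4.3333
  mean(Y) = (2 + 3 + 8 + 7 + 8 + 3) / 6 = 31/6 = 5.1667

Step 2 — sample variances and covariances s[i,j] = (1/(n-1)) · Σ_k (x_{k,i} - mean_i) · (x_{k,j} - mean_j), with n-1 = 5:
  s[X,X] = ((1.6667)·(1.6667) + (-3.3333)·(-3.3333) + (-0.3333)·(-0.3333) + (0.6667)·(0.6667) + (2.6667)·(2.6667) + (-1.3333)·(-1.3333)) / 5 = 23.3333/5 = 4.6667
  s[X,Y] = ((1.6667)·(-3.1667) + (-3.3333)·(-2.1667) + (-0.3333)·(2.8333) + (0.6667)·(1.8333) + (2.6667)·(2.8333) + (-1.3333)·(-2.1667)) / 5 = 12.6667/5 = 2.5333
  s[Y,Y] = ((-3.1667)·(-3.1667) + (-2.1667)·(-2.1667) + (2.8333)·(2.8333) + (1.8333)·(1.8333) + (2.8333)·(2.8333) + (-2.1667)·(-2.1667)) / 5 = 38.8333/5 = 7.7667
  Sample standard deviations s_i = √(s[i,i]):
  s(X) = √(4.6667) = 2.1602
  s(Y) = √(7.7667) = 2.7869

Step 3 — r_{ij} = s_{ij} / (s_i · s_j):
  r[X,X] = 1 (diagonal).
  r[X,Y] = 2.5333 / (2.1602 · 2.7869) = 2.5333 / 6.0203 = 0.4208
  r[Y,Y] = 1 (diagonal).

R is symmetric with unit diagonal. Assembling:

R = [[1, 0.4208],
 [0.4208, 1]]


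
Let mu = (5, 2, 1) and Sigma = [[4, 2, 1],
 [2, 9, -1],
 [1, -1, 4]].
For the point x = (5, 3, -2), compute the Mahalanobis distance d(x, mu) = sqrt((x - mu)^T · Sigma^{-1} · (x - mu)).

Step 1 — centre the observation: (x - mu) = (0, 1, -3).

Step 2 — invert Sigma (cofactor / det for 3×3, or solve directly):
  Sigma^{-1} = [[0.3153, -0.0811, -0.0991],
 [-0.0811, 0.1351, 0.0541],
 [-0.0991, 0.0541, 0.2883]].

Step 3 — form the quadratic (x - mu)^T · Sigma^{-1} · (x - mu):
  Sigma^{-1} · (x - mu) = (0.2162, -0.027, -0.8108).
  (x - mu)^T · [Sigma^{-1} · (x - mu)] = (0)·(0.2162) + (1)·(-0.027) + (-3)·(-0.8108) = 2.4054.

Step 4 — take square root: d = √(2.4054) ≈ 1.5509.

d(x, mu) = √(2.4054) ≈ 1.5509


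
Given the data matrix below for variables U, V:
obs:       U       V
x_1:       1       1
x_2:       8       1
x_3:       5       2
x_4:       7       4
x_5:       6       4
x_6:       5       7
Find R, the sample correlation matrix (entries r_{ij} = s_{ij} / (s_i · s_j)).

Step 1 — column means:
  mean(U) = (1 + 8 + 5 + 7 + 6 + 5) / 6 = 32/6 = 5.3333
  mean(V) = (1 + 1 + 2 + 4 + 4 + 7) / 6 = 19/6 = 3.1667

Step 2 — sample variances and covariances s[i,j] = (1/(n-1)) · Σ_k (x_{k,i} - mean_i) · (x_{k,j} - mean_j), with n-1 = 5:
  s[U,U] = ((-4.3333)·(-4.3333) + (2.6667)·(2.6667) + (-0.3333)·(-0.3333) + (1.6667)·(1.6667) + (0.6667)·(0.6667) + (-0.3333)·(-0.3333)) / 5 = 29.3333/5 = 5.8667
  s[U,V] = ((-4.3333)·(-2.1667) + (2.6667)·(-2.1667) + (-0.3333)·(-1.1667) + (1.6667)·(0.8333) + (0.6667)·(0.8333) + (-0.3333)·(3.8333)) / 5 = 4.6667/5 = 0.9333
  s[V,V] = ((-2.1667)·(-2.1667) + (-2.1667)·(-2.1667) + (-1.1667)·(-1.1667) + (0.8333)·(0.8333) + (0.8333)·(0.8333) + (3.8333)·(3.8333)) / 5 = 26.8333/5 = 5.3667
  Sample standard deviations s_i = √(s[i,i]):
  s(U) = √(5.8667) = 2.4221
  s(V) = √(5.3667) = 2.3166

Step 3 — r_{ij} = s_{ij} / (s_i · s_j):
  r[U,U] = 1 (diagonal).
  r[U,V] = 0.9333 / (2.4221 · 2.3166) = 0.9333 / 5.6111 = 0.1663
  r[V,V] = 1 (diagonal).

R is symmetric with unit diagonal. Assembling:

R = [[1, 0.1663],
 [0.1663, 1]]


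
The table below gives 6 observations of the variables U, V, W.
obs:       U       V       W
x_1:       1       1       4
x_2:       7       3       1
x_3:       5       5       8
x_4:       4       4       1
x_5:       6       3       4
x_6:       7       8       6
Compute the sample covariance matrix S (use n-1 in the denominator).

Step 1 — column means:
  mean(U) = (1 + 7 + 5 + 4 + 6 + 7) / 6 = 30/6 = 5
  mean(V) = (1 + 3 + 5 + 4 + 3 + 8) / 6 = 24/6 = 4
  mean(W) = (4 + 1 + 8 + 1 + 4 + 6) / 6 = 24/6 = 4

Step 2 — sample covariance S[i,j] = (1/(n-1)) · Σ_k (x_{k,i} - mean_i) · (x_{k,j} - mean_j), with n-1 = 5.
  S[U,U] = ((-4)·(-4) + (2)·(2) + (0)·(0) + (-1)·(-1) + (1)·(1) + (2)·(2)) / 5 = 26/5 = 5.2
  S[U,V] = ((-4)·(-3) + (2)·(-1) + (0)·(1) + (-1)·(0) + (1)·(-1) + (2)·(4)) / 5 = 17/5 = 3.4
  S[U,W] = ((-4)·(0) + (2)·(-3) + (0)·(4) + (-1)·(-3) + (1)·(0) + (2)·(2)) / 5 = 1/5 = 0.2
  S[V,V] = ((-3)·(-3) + (-1)·(-1) + (1)·(1) + (0)·(0) + (-1)·(-1) + (4)·(4)) / 5 = 28/5 = 5.6
  S[V,W] = ((-3)·(0) + (-1)·(-3) + (1)·(4) + (0)·(-3) + (-1)·(0) + (4)·(2)) / 5 = 15/5 = 3
  S[W,W] = ((0)·(0) + (-3)·(-3) + (4)·(4) + (-3)·(-3) + (0)·(0) + (2)·(2)) / 5 = 38/5 = 7.6

S is symmetric (S[j,i] = S[i,j]). Assembling:

S = [[5.2, 3.4, 0.2],
 [3.4, 5.6, 3],
 [0.2, 3, 7.6]]


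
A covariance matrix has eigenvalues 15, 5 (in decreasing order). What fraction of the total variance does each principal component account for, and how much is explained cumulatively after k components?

Step 1 — total variance = trace(Sigma) = Σ λ_i = 15 + 5 = 20.

Step 2 — fraction explained by component i = λ_i / Σ λ:
  PC1: 15/20 = 0.75
  PC2: 5/20 = 0.25

Step 3 — cumulative fraction after k components = (λ_1 + ... + λ_k) / Σ λ:
  k = 1: 15/20 = 0.75
  k = 2: (15 + 5)/20 = 20/20 = 1

Summary (fraction, with percent):

explained: PC1 0.75 (75%), PC2 0.25 (25%);  cumulative: 0.75, 1


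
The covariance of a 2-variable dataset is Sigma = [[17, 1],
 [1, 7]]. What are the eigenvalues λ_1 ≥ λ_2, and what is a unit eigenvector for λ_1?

Step 1 — characteristic polynomial of 2×2 Sigma:
  det(Sigma - λI) = λ² - trace · λ + det = 0.
  trace = 17 + 7 = 24, det = 17·7 - (1)² = 118.
Step 2 — discriminant:
  Δ = trace² - 4·det = 576 - 472 = 104.
Step 3 — eigenvalues:
  λ = (trace ± √Δ)/2 = (24 ± 10.198)/2,
  λ_1 = 17.099,  λ_2 = 6.901.

Step 4 — unit eigenvector for λ_1: solve (Sigma - λ_1 I)v = 0. First row:
  (17 - 17.099)·v_x + (1)·v_y = 0, i.e. (-0.099)·v_x + (1)·v_y = 0,
  so v ∝ (b, λ_1 - a) = (1, 0.099) = u.
  ||u|| = √((1)² + (0.099)²) = √(1.0098) ≈ 1.0049,
  v_1 = u/||u|| ≈ (0.9951, 0.0985) (||v_1|| = 1).

λ_1 = 17.099,  λ_2 = 6.901;  v_1 ≈ (0.9951, 0.0985)


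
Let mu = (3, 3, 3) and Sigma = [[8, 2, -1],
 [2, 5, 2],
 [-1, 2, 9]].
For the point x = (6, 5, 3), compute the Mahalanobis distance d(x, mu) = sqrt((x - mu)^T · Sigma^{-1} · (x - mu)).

Step 1 — centre the observation: (x - mu) = (3, 2, 0).

Step 2 — invert Sigma (cofactor / det for 3×3, or solve directly):
  Sigma^{-1} = [[0.147, -0.0717, 0.0323],
 [-0.0717, 0.2545, -0.0645],
 [0.0323, -0.0645, 0.129]].

Step 3 — form the quadratic (x - mu)^T · Sigma^{-1} · (x - mu):
  Sigma^{-1} · (x - mu) = (0.2975, 0.2939, -0.0323).
  (x - mu)^T · [Sigma^{-1} · (x - mu)] = (3)·(0.2975) + (2)·(0.2939) + (0)·(-0.0323) = 1.4803.

Step 4 — take square root: d = √(1.4803) ≈ 1.2167.

d(x, mu) = √(1.4803) ≈ 1.2167


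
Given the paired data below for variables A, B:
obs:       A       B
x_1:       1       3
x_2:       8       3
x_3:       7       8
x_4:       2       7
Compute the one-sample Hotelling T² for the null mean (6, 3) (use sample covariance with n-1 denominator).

Step 1 — sample mean vector:
  mean(A) = (1 + 8 + 7 + 2) / 4 = 18/4 = 4.5
  mean(B) = (3 + 3 + 8 + 7) / 4 = 21/4 = 5.25
  x̄ = (4.5, 5.25),  deviation x̄ - mu_0 = (4.5, 5.25) - (6, 3) = (-1.5, 2.25).

Step 2 — sample covariance matrix, S[i,j] = (1/(n-1)) · Σ_k (x_{k,i} - mean_i) · (x_{k,j} - mean_j), divisor n-1 = 3:
  S[A,A] = ((-3.5)·(-3.5) + (3.5)·(3.5) + (2.5)·(2.5) + (-2.5)·(-2.5)) / 3 = 37/3 = 12.3333
  S[A,B] = ((-3.5)·(-2.25) + (3.5)·(-2.25) + (2.5)·(2.75) + (-2.5)·(1.75)) / 3 = 2.5/3 = 0.8333
  S[B,B] = ((-2.25)·(-2.25) + (-2.25)·(-2.25) + (2.75)·(2.75) + (1.75)·(1.75)) / 3 = 20.75/3 = 6.9167
  S = [[12.3333, 0.8333],
 [0.8333, 6.9167]].

Step 3 — invert S. det(S) = 12.3333·6.9167 - (0.8333)² = 84.6111.
  S^{-1} = (1/det) · [[d, -b], [-b, a]] = [[0.0817, -0.0098],
 [-0.0098, 0.1458]].

Step 4 — quadratic form (x̄ - mu_0)^T · S^{-1} · (x̄ - mu_0):
  S^{-1} · (x̄ - mu_0) = (-0.1448, 0.3427),
  (x̄ - mu_0)^T · [...] = (-1.5)·(-0.1448) + (2.25)·(0.3427) = 0.9883.

Step 5 — scale by n: T² = 4 · 0.9883 = 3.9534.

T² ≈ 3.9534


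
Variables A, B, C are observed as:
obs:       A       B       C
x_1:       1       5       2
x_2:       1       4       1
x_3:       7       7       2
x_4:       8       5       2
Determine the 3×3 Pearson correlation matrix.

Step 1 — column means:
  mean(A) = (1 + 1 + 7 + 8) / 4 = 17/4 = 4.25
  mean(B) = (5 + 4 + 7 + 5) / 4 = 21/4 = 5.25
  mean(C) = (2 + 1 + 2 + 2) / 4 = 7/4 = 1.75

Step 2 — sample variances and covariances s[i,j] = (1/(n-1)) · Σ_k (x_{k,i} - mean_i) · (x_{k,j} - mean_j), with n-1 = 3:
  s[A,A] = ((-3.25)·(-3.25) + (-3.25)·(-3.25) + (2.75)·(2.75) + (3.75)·(3.75)) / 3 = 42.75/3 = 14.25
  s[A,B] = ((-3.25)·(-0.25) + (-3.25)·(-1.25) + (2.75)·(1.75) + (3.75)·(-0.25)) / 3 = 8.75/3 = 2.9167
  s[A,C] = ((-3.25)·(0.25) + (-3.25)·(-0.75) + (2.75)·(0.25) + (3.75)·(0.25)) / 3 = 3.25/3 = 1.0833
  s[B,B] = ((-0.25)·(-0.25) + (-1.25)·(-1.25) + (1.75)·(1.75) + (-0.25)·(-0.25)) / 3 = 4.75/3 = 1.5833
  s[B,C] = ((-0.25)·(0.25) + (-1.25)·(-0.75) + (1.75)·(0.25) + (-0.25)·(0.25)) / 3 = 1.25/3 = 0.4167
  s[C,C] = ((0.25)·(0.25) + (-0.75)·(-0.75) + (0.25)·(0.25) + (0.25)·(0.25)) / 3 = 0.75/3 = 0.25
  Sample standard deviations s_i = √(s[i,i]):
  s(A) = √(14.25) = 3.7749
  s(B) = √(1.5833) = 1.2583
  s(C) = √(0.25) = 0.5

Step 3 — r_{ij} = s_{ij} / (s_i · s_j):
  r[A,A] = 1 (diagonal).
  r[A,B] = 2.9167 / (3.7749 · 1.2583) = 2.9167 / 4.75 = 0.614
  r[A,C] = 1.0833 / (3.7749 · 0.5) = 1.0833 / 1.8875 = 0.574
  r[B,B] = 1 (diagonal).
  r[B,C] = 0.4167 / (1.2583 · 0.5) = 0.4167 / 0.6292 = 0.6623
  r[C,C] = 1 (diagonal).

R is symmetric with unit diagonal. Assembling:

R = [[1, 0.614, 0.574],
 [0.614, 1, 0.6623],
 [0.574, 0.6623, 1]]


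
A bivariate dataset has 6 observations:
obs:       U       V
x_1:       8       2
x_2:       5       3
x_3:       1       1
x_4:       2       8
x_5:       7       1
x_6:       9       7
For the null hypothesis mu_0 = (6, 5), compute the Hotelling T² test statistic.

Step 1 — sample mean vector:
  mean(U) = (8 + 5 + 1 + 2 + 7 + 9) / 6 = 32/6 = 5.3333
  mean(V) = (2 + 3 + 1 + 8 + 1 + 7) / 6 = 22/6 = 3.6667
  x̄ = (5.3333, 3.6667),  deviation x̄ - mu_0 = (5.3333, 3.6667) - (6, 5) = (-0.6667, -1.3333).

Step 2 — sample covariance matrix, S[i,j] = (1/(n-1)) · Σ_k (x_{k,i} - mean_i) · (x_{k,j} - mean_j), divisor n-1 = 5:
  S[U,U] = ((2.6667)·(2.6667) + (-0.3333)·(-0.3333) + (-4.3333)·(-4.3333) + (-3.3333)·(-3.3333) + (1.6667)·(1.6667) + (3.6667)·(3.6667)) / 5 = 53.3333/5 = 10.6667
  S[U,V] = ((2.6667)·(-1.6667) + (-0.3333)·(-0.6667) + (-4.3333)·(-2.6667) + (-3.3333)·(4.3333) + (1.6667)·(-2.6667) + (3.6667)·(3.3333)) / 5 = 0.6667/5 = 0.1333
  S[V,V] = ((-1.6667)·(-1.6667) + (-0.6667)·(-0.6667) + (-2.6667)·(-2.6667) + (4.3333)·(4.3333) + (-2.6667)·(-2.6667) + (3.3333)·(3.3333)) / 5 = 47.3333/5 = 9.4667
  S = [[10.6667, 0.1333],
 [0.1333, 9.4667]].

Step 3 — invert S. det(S) = 10.6667·9.4667 - (0.1333)² = 100.96.
  S^{-1} = (1/det) · [[d, -b], [-b, a]] = [[0.0938, -0.0013],
 [-0.0013, 0.1057]].

Step 4 — quadratic form (x̄ - mu_0)^T · S^{-1} · (x̄ - mu_0):
  S^{-1} · (x̄ - mu_0) = (-0.0608, -0.14),
  (x̄ - mu_0)^T · [...] = (-0.6667)·(-0.0608) + (-1.3333)·(-0.14) = 0.2272.

Step 5 — scale by n: T² = 6 · 0.2272 = 1.3629.

T² ≈ 1.3629
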